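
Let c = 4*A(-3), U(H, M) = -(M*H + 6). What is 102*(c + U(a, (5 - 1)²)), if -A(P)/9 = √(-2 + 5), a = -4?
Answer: 5916 - 3672*√3 ≈ -444.09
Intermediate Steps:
A(P) = -9*√3 (A(P) = -9*√(-2 + 5) = -9*√3)
U(H, M) = -6 - H*M (U(H, M) = -(H*M + 6) = -(6 + H*M) = -6 - H*M)
c = -36*√3 (c = 4*(-9*√3) = -36*√3 ≈ -62.354)
102*(c + U(a, (5 - 1)²)) = 102*(-36*√3 + (-6 - 1*(-4)*(5 - 1)²)) = 102*(-36*√3 + (-6 - 1*(-4)*4²)) = 102*(-36*√3 + (-6 - 1*(-4)*16)) = 102*(-36*√3 + (-6 + 64)) = 102*(-36*√3 + 58) = 102*(58 - 36*√3) = 5916 - 3672*√3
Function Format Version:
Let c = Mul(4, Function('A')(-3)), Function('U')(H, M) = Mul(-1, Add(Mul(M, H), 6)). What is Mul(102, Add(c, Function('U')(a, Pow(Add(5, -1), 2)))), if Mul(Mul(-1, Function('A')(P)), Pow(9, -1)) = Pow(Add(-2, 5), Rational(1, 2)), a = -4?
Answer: Add(5916, Mul(-3672, Pow(3, Rational(1, 2)))) ≈ -444.09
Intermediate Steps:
Function('A')(P) = Mul(-9, Pow(3, Rational(1, 2))) (Function('A')(P) = Mul(-9, Pow(Add(-2, 5), Rational(1, 2))) = Mul(-9, Pow(3, Rational(1, 2))))
Function('U')(H, M) = Add(-6, Mul(-1, H, M)) (Function('U')(H, M) = Mul(-1, Add(Mul(H, M), 6)) = Mul(-1, Add(6, Mul(H, M))) = Add(-6, Mul(-1, H, M)))
c = Mul(-36, Pow(3, Rational(1, 2))) (c = Mul(4, Mul(-9, Pow(3, Rational(1, 2)))) = Mul(-36, Pow(3, Rational(1, 2))) ≈ -62.354)
Mul(102, Add(c, Function('U')(a, Pow(Add(5, -1), 2)))) = Mul(102, Add(Mul(-36, Pow(3, Rational(1, 2))), Add(-6, Mul(-1, -4, Pow(Add(5, -1), 2))))) = Mul(102, Add(Mul(-36, Pow(3, Rational(1, 2))), Add(-6, Mul(-1, -4, Pow(4, 2))))) = Mul(102, Add(Mul(-36, Pow(3, Rational(1, 2))), Add(-6, Mul(-1, -4, 16)))) = Mul(102, Add(Mul(-36, Pow(3, Rational(1, 2))), Add(-6, 64))) = Mul(102, Add(Mul(-36, Pow(3, Rational(1, 2))), 58)) = Mul(102, Add(58, Mul(-36, Pow(3, Rational(1, 2))))) = Add(5916, Mul(-3672, Pow(3, Rational(1, 2))))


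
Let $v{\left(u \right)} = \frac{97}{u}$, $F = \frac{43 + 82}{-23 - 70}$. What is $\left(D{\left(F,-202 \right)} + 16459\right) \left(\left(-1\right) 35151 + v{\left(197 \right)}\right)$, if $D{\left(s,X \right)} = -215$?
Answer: $- \frac{112484014600}{197} \approx -5.7098 \cdot 10^{8}$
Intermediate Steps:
$F = - \frac{125}{93}$ ($F = \frac{125}{-93} = 125 \left(- \frac{1}{93}\right) = - \frac{125}{93} \approx -1.3441$)
$\left(D{\left(F,-202 \right)} + 16459\right) \left(\left(-1\right) 35151 + v{\left(197 \right)}\right) = \left(-215 + 16459\right) \left(\left(-1\right) 35151 + \frac{97}{197}\right) = 16244 \left(-35151 + 97 \cdot \frac{1}{197}\right) = 16244 \left(-35151 + \frac{97}{197}\right) = 16244 \left(- \frac{6924650}{197}\right) = - \frac{112484014600}{197}$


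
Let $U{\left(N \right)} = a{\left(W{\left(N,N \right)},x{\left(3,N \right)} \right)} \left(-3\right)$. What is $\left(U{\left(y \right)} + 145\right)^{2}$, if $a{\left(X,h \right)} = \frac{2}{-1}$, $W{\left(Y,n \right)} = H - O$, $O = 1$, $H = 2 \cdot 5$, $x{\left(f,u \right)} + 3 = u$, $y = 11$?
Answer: $22801$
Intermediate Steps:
$x{\left(f,u \right)} = -3 + u$
$H = 10$
$W{\left(Y,n \right)} = 9$ ($W{\left(Y,n \right)} = 10 - 1 = 9$)
$a{\left(X,h \right)} = -2$ ($a{\left(X,h \right)} = 2 \left(-1\right) = -2$)
$U{\left(N \right)} = 6$ ($U{\left(N \right)} = \left(-2\right) \left(-3\right) = 6$)
$\left(U{\left(y \right)} + 145\right)^{2} = \left(6 + 145\right)^{2} = 151^{2} = 22801$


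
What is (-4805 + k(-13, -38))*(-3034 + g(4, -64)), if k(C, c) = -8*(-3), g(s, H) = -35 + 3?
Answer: 14658546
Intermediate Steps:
g(s, H) = -32
k(C, c) = 24
(-4805 + k(-13, -38))*(-3034 + g(4, -64)) = (-4805 + 24)*(-3034 - 32) = -4781*(-3066) = 14658546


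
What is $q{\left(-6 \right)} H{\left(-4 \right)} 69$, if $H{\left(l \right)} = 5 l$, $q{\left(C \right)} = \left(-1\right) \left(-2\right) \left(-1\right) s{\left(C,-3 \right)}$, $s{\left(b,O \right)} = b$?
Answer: $-16560$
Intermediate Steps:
$q{\left(C \right)} = - 2 C$ ($q{\left(C \right)} = \left(-1\right) \left(-2\right) \left(-1\right) C = 2 \left(-1\right) C = - 2 C$)
$q{\left(-6 \right)} H{\left(-4 \right)} 69 = \left(-2\right) \left(-6\right) 5 \left(-4\right) 69 = 12 \left(-20\right) 69 = \left(-240\right) 69 = -16560$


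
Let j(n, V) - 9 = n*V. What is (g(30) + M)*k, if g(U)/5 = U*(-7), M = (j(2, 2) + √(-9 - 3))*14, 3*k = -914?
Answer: 793352/3 - 25592*I*√3/3 ≈ 2.6445e+5 - 14776.0*I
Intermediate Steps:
k = -914/3 (k = (⅓)*(-914) = -914/3 ≈ -304.67)
j(n, V) = 9 + V*n (j(n, V) = 9 + n*V = 9 + V*n)
M = 182 + 28*I*√3 (M = ((9 + 2*2) + √(-9 - 3))*14 = ((9 + 4) + √(-12))*14 = (13 + 2*I*√3)*14 = 182 + 28*I*√3 ≈ 182.0 + 48.497*I)
g(U) = -35*U (g(U) = 5*(U*(-7)) = 5*(-7*U) = -35*U)
(g(30) + M)*k = (-35*30 + (182 + 28*I*√3))*(-914/3) = (-1050 + (182 + 28*I*√3))*(-914/3) = (-868 + 28*I*√3)*(-914/3) = 793352/3 - 25592*I*√3/3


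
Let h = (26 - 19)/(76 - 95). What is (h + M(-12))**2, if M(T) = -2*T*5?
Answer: 5166529/361 ≈ 14312.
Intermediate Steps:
h = -7/19 (h = 7/(-19) = 7*(-1/19) = -7/19 ≈ -0.36842)
M(T) = -10*T
(h + M(-12))**2 = (-7/19 - 10*(-12))**2 = (-7/19 + 120)**2 = (2273/19)**2 = 5166529/361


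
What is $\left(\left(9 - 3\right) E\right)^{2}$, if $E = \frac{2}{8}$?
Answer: $\frac{9}{4} \approx 2.25$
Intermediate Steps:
$E = \frac{1}{4}$ ($E = 2 \cdot \frac{1}{8} = \frac{1}{4} \approx 0.25$)
$\left(\left(9 - 3\right) E\right)^{2} = \left(\left(9 - 3\right) \frac{1}{4}\right)^{2} = \left(6 \cdot \frac{1}{4}\right)^{2} = \left(\frac{3}{2}\right)^{2} = \frac{9}{4}$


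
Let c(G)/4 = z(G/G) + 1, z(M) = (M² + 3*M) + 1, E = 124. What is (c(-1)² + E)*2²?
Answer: 2800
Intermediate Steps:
z(M) = 1 + M² + 3*M
c(G) = 24 (c(G) = 4*((1 + (G/G)² + 3*(G/G)) + 1) = 4*((1 + 1² + 3*1) + 1) = 4*((1 + 1 + 3) + 1) = 4*(5 + 1) = 4*6 = 24)
(c(-1)² + E)*2² = (24² + 124)*2² = (576 + 124)*4 = 700*4 = 2800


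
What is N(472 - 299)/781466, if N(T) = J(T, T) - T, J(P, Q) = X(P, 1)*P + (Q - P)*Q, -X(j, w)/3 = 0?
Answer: -173/781466 ≈ -0.00022138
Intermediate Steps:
X(j, w) = 0 (X(j, w) = -3*0 = 0)
J(P, Q) = Q*(Q - P) (J(P, Q) = 0*P + (Q - P)*Q = 0 + Q*(Q - P) = Q*(Q - P))
N(T) = -T (N(T) = T*(T - T) - T = T*0 - T = 0 - T = -T)
N(472 - 299)/781466 = -(472 - 299)/781466 = -1*173*(1/781466) = -173*1/781466 = -173/781466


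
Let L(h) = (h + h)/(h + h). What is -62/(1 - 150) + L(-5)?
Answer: 211/149 ≈ 1.4161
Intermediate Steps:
L(h) = 1 (L(h) = (2*h)/((2*h)) = (2*h)*(1/(2*h)) = 1)
-62/(1 - 150) + L(-5) = -62/(1 - 150) + 1 = -62/(-149) + 1 = -1/149*(-62) + 1 = 62/149 + 1 = 211/149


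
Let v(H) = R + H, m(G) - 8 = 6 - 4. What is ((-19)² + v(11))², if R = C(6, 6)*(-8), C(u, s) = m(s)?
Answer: 85264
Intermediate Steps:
m(G) = 10 (m(G) = 8 + (6 - 4) = 8 + 2 = 10)
C(u, s) = 10
R = -80 (R = 10*(-8) = -80)
v(H) = -80 + H
((-19)² + v(11))² = ((-19)² + (-80 + 11))² = (361 - 69)² = 292² = 85264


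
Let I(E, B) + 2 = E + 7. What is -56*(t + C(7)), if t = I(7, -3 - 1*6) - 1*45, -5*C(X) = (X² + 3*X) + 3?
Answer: 13328/5 ≈ 2665.6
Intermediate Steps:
C(X) = -⅗ - 3*X/5 - X²/5 (C(X) = -((X² + 3*X) + 3)/5 = -(3 + X² + 3*X)/5 = -⅗ - 3*X/5 - X²/5)
I(E, B) = 5 + E (I(E, B) = -2 + (E + 7) = -2 + (7 + E) = 5 + E)
t = -33 (t = (5 + 7) - 1*45 = 12 - 45 = -33)
-56*(t + C(7)) = -56*(-33 + (-⅗ - ⅗*7 - ⅕*7²)) = -56*(-33 + (-⅗ - 21/5 - ⅕*49)) = -56*(-33 + (-⅗ - 21/5 - 49/5)) = -56*(-33 - 73/5) = -56*(-238/5) = 13328/5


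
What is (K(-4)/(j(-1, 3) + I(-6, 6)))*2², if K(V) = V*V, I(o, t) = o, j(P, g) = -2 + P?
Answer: -64/9 ≈ -7.1111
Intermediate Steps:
K(V) = V²
(K(-4)/(j(-1, 3) + I(-6, 6)))*2² = ((-4)²/((-2 - 1) - 6))*2² = (16/(-3 - 6))*4 = (16/(-9))*4 = (16*(-⅑))*4 = -16/9*4 = -64/9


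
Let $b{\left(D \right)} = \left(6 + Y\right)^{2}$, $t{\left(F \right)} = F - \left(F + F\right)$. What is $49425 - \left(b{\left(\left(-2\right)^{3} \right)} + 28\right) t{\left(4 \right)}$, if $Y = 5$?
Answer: $50021$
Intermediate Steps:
$t{\left(F \right)} = - F$ ($t{\left(F \right)} = F - 2 F = - F$)
$b{\left(D \right)} = 121$ ($b{\left(D \right)} = \left(6 + 5\right)^{2} = 11^{2} = 121$)
$49425 - \left(b{\left(\left(-2\right)^{3} \right)} + 28\right) t{\left(4 \right)} = 49425 - \left(121 + 28\right) \left(\left(-1\right) 4\right) = 49425 - 149 \left(-4\right) = 49425 - -596 = 49425 + 596 = 50021$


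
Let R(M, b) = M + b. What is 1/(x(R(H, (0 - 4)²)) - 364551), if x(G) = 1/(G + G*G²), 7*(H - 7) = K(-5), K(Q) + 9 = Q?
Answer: -9282/3383762381 ≈ -2.7431e-6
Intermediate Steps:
K(Q) = -9 + Q
H = 5 (H = 7 + (-9 - 5)/7 = 7 + (⅐)*(-14) = 7 - 2 = 5)
x(G) = 1/(G + G³)
1/(x(R(H, (0 - 4)²)) - 364551) = 1/(1/((5 + (0 - 4)²) + (5 + (0 - 4)²)³) - 364551) = 1/(1/((5 + (-4)²) + (5 + (-4)²)³) - 364551) = 1/(1/((5 + 16) + (5 + 16)³) - 364551) = 1/(1/(21 + 21³) - 364551) = 1/(1/(21 + 9261) - 364551) = 1/(1/9282 - 364551) = 1/(-3383762381/9282) = -9282/3383762381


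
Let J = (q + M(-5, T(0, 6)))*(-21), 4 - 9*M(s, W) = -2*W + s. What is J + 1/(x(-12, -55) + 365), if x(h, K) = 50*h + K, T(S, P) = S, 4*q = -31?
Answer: 82213/580 ≈ 141.75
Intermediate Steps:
q = -31/4 (q = (1/4)*(-31) = -31/4 ≈ -7.7500)
M(s, W) = 4/9 - s/9 + 2*W/9 (M(s, W) = 4/9 - (-2*W + s)/9 = 4/9 - (s - 2*W)/9 = 4/9 + (-s/9 + 2*W/9) = 4/9 - s/9 + 2*W/9)
x(h, K) = K + 50*h
J = 567/4 (J = (-31/4 + (4/9 - 1/9*(-5) + (2/9)*0))*(-21) = (-31/4 + (4/9 + 5/9 + 0))*(-21) = (-31/4 + 1)*(-21) = -27/4*(-21) = 567/4 ≈ 141.75)
J + 1/(x(-12, -55) + 365) = 567/4 + 1/((-55 + 50*(-12)) + 365) = 567/4 + 1/((-55 - 600) + 365) = 567/4 + 1/(-655 + 365) = 567/4 + 1/(-290) = 567/4 - 1/290 = 82213/580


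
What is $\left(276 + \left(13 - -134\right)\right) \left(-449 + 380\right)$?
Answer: $-29187$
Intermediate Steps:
$\left(276 + \left(13 - -134\right)\right) \left(-449 + 380\right) = \left(276 + \left(13 + 134\right)\right) \left(-69\right) = \left(276 + 147\right) \left(-69\right) = 423 \left(-69\right) = -29187$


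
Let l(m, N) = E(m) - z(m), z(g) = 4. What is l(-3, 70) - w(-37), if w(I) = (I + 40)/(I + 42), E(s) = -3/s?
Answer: -18/5 ≈ -3.6000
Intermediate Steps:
w(I) = (40 + I)/(42 + I)
l(m, N) = -4 - 3/m (l(m, N) = -3/m - 1*4 = -3/m - 4 = -4 - 3/m)
l(-3, 70) - w(-37) = (-4 - 3/(-3)) - (40 - 37)/(42 - 37) = (-4 - 3*(-1/3)) - 3/5 = (-4 + 1) - 3/5 = -3 - 1*3/5 = -3 - 3/5 = -18/5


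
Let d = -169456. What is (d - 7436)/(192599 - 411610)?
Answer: 176892/219011 ≈ 0.80769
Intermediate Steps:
(d - 7436)/(192599 - 411610) = (-169456 - 7436)/(192599 - 411610) = -176892/(-219011) = -176892*(-1/219011) = 176892/219011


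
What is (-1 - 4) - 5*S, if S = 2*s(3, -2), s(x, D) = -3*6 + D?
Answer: 195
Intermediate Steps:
s(x, D) = -18 + D
S = -40 (S = 2*(-18 - 2) = 2*(-20) = -40)
(-1 - 4) - 5*S = (-1 - 4) - 5*(-40) = -5 + 200 = 195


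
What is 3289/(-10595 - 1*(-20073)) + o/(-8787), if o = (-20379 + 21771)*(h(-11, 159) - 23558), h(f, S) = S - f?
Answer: 3547075613/957278 ≈ 3705.4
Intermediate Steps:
o = -32556096 (o = (-20379 + 21771)*((159 - 1*(-11)) - 23558) = 1392*((159 + 11) - 23558) = 1392*(170 - 23558) = 1392*(-23388) = -32556096)
3289/(-10595 - 1*(-20073)) + o/(-8787) = 3289/(-10595 - 1*(-20073)) - 32556096/(-8787) = 3289/(-10595 + 20073) - 32556096*(-1/8787) = 3289/9478 + 374208/101 = 3547075613/957278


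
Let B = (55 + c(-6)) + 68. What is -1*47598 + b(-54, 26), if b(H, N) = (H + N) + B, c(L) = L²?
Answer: -47467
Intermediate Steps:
B = 159 (B = (55 + (-6)²) + 68 = (55 + 36) + 68 = 91 + 68 = 159)
b(H, N) = 159 + H + N (b(H, N) = (H + N) + 159 = 159 + H + N)
-1*47598 + b(-54, 26) = -1*47598 + (159 - 54 + 26) = -47598 + 131 = -47467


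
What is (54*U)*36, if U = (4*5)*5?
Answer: 194400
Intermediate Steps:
U = 100 (U = 20*5 = 100)
(54*U)*36 = (54*100)*36 = 5400*36 = 194400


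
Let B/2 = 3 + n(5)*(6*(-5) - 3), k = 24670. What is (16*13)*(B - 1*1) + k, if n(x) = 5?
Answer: -42930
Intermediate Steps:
B = -324 (B = 2*(3 + 5*(6*(-5) - 3)) = 2*(3 + 5*(-30 - 3)) = 2*(3 + 5*(-33)) = 2*(3 - 165) = 2*(-162) = -324)
(16*13)*(B - 1*1) + k = (16*13)*(-324 - 1*1) + 24670 = 208*(-324 - 1) + 24670 = 208*(-325) + 24670 = -67600 + 24670 = -42930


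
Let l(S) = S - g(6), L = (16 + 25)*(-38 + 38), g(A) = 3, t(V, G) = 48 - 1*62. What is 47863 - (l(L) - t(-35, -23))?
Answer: 47852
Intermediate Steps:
t(V, G) = -14 (t(V, G) = 48 - 62 = -14)
L = 0 (L = 41*0 = 0)
l(S) = -3 + S (l(S) = S - 1*3 = S - 3 = -3 + S)
47863 - (l(L) - t(-35, -23)) = 47863 - ((-3 + 0) - 1*(-14)) = 47863 - (-3 + 14) = 47863 - 1*11 = 47863 - 11 = 47852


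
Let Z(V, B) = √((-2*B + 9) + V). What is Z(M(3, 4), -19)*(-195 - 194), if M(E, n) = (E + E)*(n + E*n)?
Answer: -389*√143 ≈ -4651.8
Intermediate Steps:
M(E, n) = 2*E*(n + E*n) (M(E, n) = (2*E)*(n + E*n) = 2*E*(n + E*n))
Z(V, B) = √(9 + V - 2*B) (Z(V, B) = √((9 - 2*B) + V) = √(9 + V - 2*B))
Z(M(3, 4), -19)*(-195 - 194) = √(9 + 2*3*4*(1 + 3) - 2*(-19))*(-195 - 194) = √(9 + 2*3*4*4 + 38)*(-389) = √(9 + 96 + 38)*(-389) = √143*(-389) = -389*√143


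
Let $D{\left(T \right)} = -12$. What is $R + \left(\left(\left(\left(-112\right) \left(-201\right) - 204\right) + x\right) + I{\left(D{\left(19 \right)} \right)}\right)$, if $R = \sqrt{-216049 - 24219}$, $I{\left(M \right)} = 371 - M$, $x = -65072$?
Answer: $-42381 + 2 i \sqrt{60067} \approx -42381.0 + 490.17 i$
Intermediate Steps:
$R = 2 i \sqrt{60067}$ ($R = \sqrt{-240268} = 2 i \sqrt{60067} \approx 490.17 i$)
$R + \left(\left(\left(\left(-112\right) \left(-201\right) - 204\right) + x\right) + I{\left(D{\left(19 \right)} \right)}\right) = 2 i \sqrt{60067} + \left(\left(\left(\left(-112\right) \left(-201\right) - 204\right) - 65072\right) + \left(371 - -12\right)\right) = 2 i \sqrt{60067} + \left(\left(\left(22512 - 204\right) - 65072\right) + \left(371 + 12\right)\right) = 2 i \sqrt{60067} + \left(\left(22308 - 65072\right) + 383\right) = 2 i \sqrt{60067} + \left(-42764 + 383\right) = 2 i \sqrt{60067} - 42381 = -42381 + 2 i \sqrt{60067}$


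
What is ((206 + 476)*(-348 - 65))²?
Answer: 79335735556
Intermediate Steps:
((206 + 476)*(-348 - 65))² = (682*(-413))² = (-281666)² = 79335735556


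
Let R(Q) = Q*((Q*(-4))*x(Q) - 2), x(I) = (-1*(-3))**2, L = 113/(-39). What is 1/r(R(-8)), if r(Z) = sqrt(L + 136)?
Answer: sqrt(202449)/5191 ≈ 0.086678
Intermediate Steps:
L = -113/39 (L = 113*(-1/39) = -113/39 ≈ -2.8974)
x(I) = 9 (x(I) = 3**2 = 9)
R(Q) = Q*(-2 - 36*Q) (R(Q) = Q*((Q*(-4))*9 - 2) = Q*(-4*Q*9 - 2) = Q*(-36*Q - 2) = Q*(-2 - 36*Q))
r(Z) = sqrt(202449)/39 (r(Z) = sqrt(-113/39 + 136) = sqrt(5191/39) = sqrt(202449)/39)
1/r(R(-8)) = 1/(sqrt(202449)/39) = sqrt(202449)/5191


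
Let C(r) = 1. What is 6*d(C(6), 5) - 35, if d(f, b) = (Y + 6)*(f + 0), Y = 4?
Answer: 25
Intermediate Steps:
d(f, b) = 10*f (d(f, b) = (4 + 6)*(f + 0) = 10*f)
6*d(C(6), 5) - 35 = 6*(10*1) - 35 = 6*10 - 35 = 60 - 35 = 25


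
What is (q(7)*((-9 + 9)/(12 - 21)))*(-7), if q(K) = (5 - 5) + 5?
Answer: 0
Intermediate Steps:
q(K) = 5 (q(K) = 0 + 5 = 5)
(q(7)*((-9 + 9)/(12 - 21)))*(-7) = (5*((-9 + 9)/(12 - 21)))*(-7) = (5*(0/(-9)))*(-7) = (5*(0*(-⅑)))*(-7) = (5*0)*(-7) = 0*(-7) = 0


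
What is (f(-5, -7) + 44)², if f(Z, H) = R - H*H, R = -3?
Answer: 64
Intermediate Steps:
f(Z, H) = -3 - H² (f(Z, H) = -3 - H*H = -3 - H²)
(f(-5, -7) + 44)² = ((-3 - 1*(-7)²) + 44)² = ((-3 - 1*49) + 44)² = ((-3 - 49) + 44)² = (-52 + 44)² = (-8)² = 64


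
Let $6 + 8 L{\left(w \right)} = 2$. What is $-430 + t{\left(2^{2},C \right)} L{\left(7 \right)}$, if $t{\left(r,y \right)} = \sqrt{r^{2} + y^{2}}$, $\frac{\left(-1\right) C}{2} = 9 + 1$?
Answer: $-430 - 2 \sqrt{26} \approx -440.2$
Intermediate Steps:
$L{\left(w \right)} = - \frac{1}{2}$ ($L{\left(w \right)} = - \frac{3}{4} + \frac{1}{8} \cdot 2 = - \frac{3}{4} + \frac{1}{4} = - \frac{1}{2}$)
$C = -20$ ($C = - 2 \left(9 + 1\right) = \left(-2\right) 10 = -20$)
$-430 + t{\left(2^{2},C \right)} L{\left(7 \right)} = -430 + \sqrt{\left(2^{2}\right)^{2} + \left(-20\right)^{2}} \left(- \frac{1}{2}\right) = -430 + \sqrt{4^{2} + 400} \left(- \frac{1}{2}\right) = -430 + \sqrt{16 + 400} \left(- \frac{1}{2}\right) = -430 + \sqrt{416} \left(- \frac{1}{2}\right) = -430 + 4 \sqrt{26} \left(- \frac{1}{2}\right) = -430 - 2 \sqrt{26}$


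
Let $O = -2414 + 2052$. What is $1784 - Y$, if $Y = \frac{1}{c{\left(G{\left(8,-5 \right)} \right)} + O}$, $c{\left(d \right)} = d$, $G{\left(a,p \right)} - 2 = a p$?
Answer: $\frac{713601}{400} \approx 1784.0$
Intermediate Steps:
$G{\left(a,p \right)} = 2 + a p$
$O = -362$
$Y = - \frac{1}{400}$ ($Y = \frac{1}{\left(2 + 8 \left(-5\right)\right) - 362} = \frac{1}{\left(2 - 40\right) - 362} = \frac{1}{-38 - 362} = \frac{1}{-400} = - \frac{1}{400} \approx -0.0025$)
$1784 - Y = 1784 - - \frac{1}{400} = 1784 + \frac{1}{400} = \frac{713601}{400}$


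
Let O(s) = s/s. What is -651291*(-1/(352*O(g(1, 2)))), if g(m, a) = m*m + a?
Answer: 651291/352 ≈ 1850.3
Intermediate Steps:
g(m, a) = a + m² (g(m, a) = m² + a = a + m²)
O(s) = 1
-651291*(-1/(352*O(g(1, 2)))) = -651291/(-22*1*16) = -651291/((-22*16)) = -651291/(-352) = -651291*(-1/352) = 651291/352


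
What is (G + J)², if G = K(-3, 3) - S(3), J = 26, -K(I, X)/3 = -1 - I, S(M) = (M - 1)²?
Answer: 256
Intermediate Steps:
S(M) = (-1 + M)²
K(I, X) = 3 + 3*I (K(I, X) = -3*(-1 - I) = 3 + 3*I)
G = -10 (G = (3 + 3*(-3)) - (-1 + 3)² = (3 - 9) - 1*2² = -6 - 1*4 = -6 - 4 = -10)
(G + J)² = (-10 + 26)² = 16² = 256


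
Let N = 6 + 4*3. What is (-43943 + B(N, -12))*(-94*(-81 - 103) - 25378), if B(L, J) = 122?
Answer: 354161322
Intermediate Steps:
N = 18 (N = 6 + 12 = 18)
(-43943 + B(N, -12))*(-94*(-81 - 103) - 25378) = (-43943 + 122)*(-94*(-81 - 103) - 25378) = -43821*(-94*(-184) - 25378) = -43821*(17296 - 25378) = -43821*(-8082) = 354161322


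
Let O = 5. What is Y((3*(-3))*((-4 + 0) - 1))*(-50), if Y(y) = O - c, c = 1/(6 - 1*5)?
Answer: -200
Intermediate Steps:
c = 1 (c = 1/(6 - 5) = 1/1 = 1)
Y(y) = 4 (Y(y) = 5 - 1*1 = 5 - 1 = 4)
Y((3*(-3))*((-4 + 0) - 1))*(-50) = 4*(-50) = -200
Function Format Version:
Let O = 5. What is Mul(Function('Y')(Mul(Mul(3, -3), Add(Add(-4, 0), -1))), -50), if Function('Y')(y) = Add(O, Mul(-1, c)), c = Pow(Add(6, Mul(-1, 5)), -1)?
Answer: -200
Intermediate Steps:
c = 1 (c = Pow(Add(6, -5), -1) = Pow(1, -1) = 1)
Function('Y')(y) = 4 (Function('Y')(y) = Add(5, Mul(-1, 1)) = Add(5, -1) = 4)
Mul(Function('Y')(Mul(Mul(3, -3), Add(Add(-4, 0), -1))), -50) = Mul(4, -50) = -200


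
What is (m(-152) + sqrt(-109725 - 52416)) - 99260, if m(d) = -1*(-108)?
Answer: -99152 + 7*I*sqrt(3309) ≈ -99152.0 + 402.67*I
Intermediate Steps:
m(d) = 108
(m(-152) + sqrt(-109725 - 52416)) - 99260 = (108 + sqrt(-109725 - 52416)) - 99260 = (108 + sqrt(-162141)) - 99260 = (108 + 7*I*sqrt(3309)) - 99260 = -99152 + 7*I*sqrt(3309)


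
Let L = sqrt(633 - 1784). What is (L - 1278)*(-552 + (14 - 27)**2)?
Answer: 489474 - 383*I*sqrt(1151) ≈ 4.8947e+5 - 12994.0*I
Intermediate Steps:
L = I*sqrt(1151) (L = sqrt(-1151) = I*sqrt(1151) ≈ 33.926*I)
(L - 1278)*(-552 + (14 - 27)**2) = (I*sqrt(1151) - 1278)*(-552 + (14 - 27)**2) = (-1278 + I*sqrt(1151))*(-552 + (-13)**2) = (-1278 + I*sqrt(1151))*(-552 + 169) = (-1278 + I*sqrt(1151))*(-383) = 489474 - 383*I*sqrt(1151)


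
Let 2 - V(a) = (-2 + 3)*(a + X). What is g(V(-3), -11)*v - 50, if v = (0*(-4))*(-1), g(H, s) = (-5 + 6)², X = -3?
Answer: -50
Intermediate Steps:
V(a) = 5 - a (V(a) = 2 - (-2 + 3)*(a - 3) = 2 - (-3 + a) = 2 + (3 - a) = 5 - a)
g(H, s) = 1 (g(H, s) = 1² = 1)
v = 0 (v = 0*(-1) = 0)
g(V(-3), -11)*v - 50 = 1*0 - 50 = 0 - 50 = -50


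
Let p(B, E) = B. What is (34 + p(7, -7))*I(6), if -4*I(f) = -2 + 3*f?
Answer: -164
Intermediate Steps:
I(f) = ½ - 3*f/4 (I(f) = -(-2 + 3*f)/4 = ½ - 3*f/4)
(34 + p(7, -7))*I(6) = (34 + 7)*(½ - ¾*6) = 41*(½ - 9/2) = 41*(-4) = -164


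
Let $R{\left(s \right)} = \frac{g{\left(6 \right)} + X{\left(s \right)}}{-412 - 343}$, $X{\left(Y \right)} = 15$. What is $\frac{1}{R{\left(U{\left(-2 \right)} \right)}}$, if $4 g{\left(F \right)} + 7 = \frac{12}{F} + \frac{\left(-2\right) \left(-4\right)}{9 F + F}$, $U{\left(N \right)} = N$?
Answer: $- \frac{45300}{827} \approx -54.776$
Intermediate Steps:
$g{\left(F \right)} = - \frac{7}{4} + \frac{16}{5 F}$ ($g{\left(F \right)} = - \frac{7}{4} + \frac{\frac{12}{F} + \frac{\left(-2\right) \left(-4\right)}{9 F + F}}{4} = - \frac{7}{4} + \frac{\frac{12}{F} + \frac{8}{10 F}}{4} = - \frac{7}{4} + \frac{\frac{12}{F} + 8 \frac{1}{10 F}}{4} = - \frac{7}{4} + \frac{\frac{12}{F} + \frac{4}{5 F}}{4} = - \frac{7}{4} + \frac{\frac{64}{5} \frac{1}{F}}{4} = - \frac{7}{4} + \frac{16}{5 F}$)
$R{\left(s \right)} = - \frac{827}{45300}$ ($R{\left(s \right)} = \frac{\frac{64 - 210}{20 \cdot 6} + 15}{-412 - 343} = \frac{\frac{1}{20} \cdot \frac{1}{6} \left(64 - 210\right) + 15}{-755} = \left(\frac{1}{20} \cdot \frac{1}{6} \left(-146\right) + 15\right) \left(- \frac{1}{755}\right) = \left(- \frac{73}{60} + 15\right) \left(- \frac{1}{755}\right) = \frac{827}{60} \left(- \frac{1}{755}\right) = - \frac{827}{45300}$)
$\frac{1}{R{\left(U{\left(-2 \right)} \right)}} = \frac{1}{- \frac{827}{45300}} = - \frac{45300}{827}$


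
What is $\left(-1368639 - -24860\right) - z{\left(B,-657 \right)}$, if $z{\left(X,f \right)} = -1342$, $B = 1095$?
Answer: $-1342437$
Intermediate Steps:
$\left(-1368639 - -24860\right) - z{\left(B,-657 \right)} = \left(-1368639 - -24860\right) - -1342 = \left(-1368639 + 24860\right) + 1342 = -1343779 + 1342 = -1342437$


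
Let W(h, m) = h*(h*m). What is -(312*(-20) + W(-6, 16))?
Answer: 5664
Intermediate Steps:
W(h, m) = m*h²
-(312*(-20) + W(-6, 16)) = -(312*(-20) + 16*(-6)²) = -(-6240 + 16*36) = -(-6240 + 576) = -1*(-5664) = 5664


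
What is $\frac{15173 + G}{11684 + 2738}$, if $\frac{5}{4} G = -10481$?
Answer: $\frac{33941}{72110} \approx 0.47068$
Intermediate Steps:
$G = - \frac{41924}{5}$ ($G = \frac{4}{5} \left(-10481\right) = - \frac{41924}{5} \approx -8384.8$)
$\frac{15173 + G}{11684 + 2738} = \frac{15173 - \frac{41924}{5}}{11684 + 2738} = \frac{33941}{5 \cdot 14422} = \frac{33941}{5} \cdot \frac{1}{14422} = \frac{33941}{72110}$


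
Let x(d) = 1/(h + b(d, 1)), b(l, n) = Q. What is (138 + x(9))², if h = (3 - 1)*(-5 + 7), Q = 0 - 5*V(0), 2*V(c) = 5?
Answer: 5494336/289 ≈ 19012.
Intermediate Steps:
V(c) = 5/2 (V(c) = (½)*5 = 5/2)
Q = -25/2 (Q = 0 - 5*5/2 = 0 - 25/2 = -25/2 ≈ -12.500)
h = 4 (h = 2*2 = 4)
b(l, n) = -25/2
x(d) = -2/17 (x(d) = 1/(4 - 25/2) = 1/(-17/2) = -2/17)
(138 + x(9))² = (138 - 2/17)² = (2344/17)² = 5494336/289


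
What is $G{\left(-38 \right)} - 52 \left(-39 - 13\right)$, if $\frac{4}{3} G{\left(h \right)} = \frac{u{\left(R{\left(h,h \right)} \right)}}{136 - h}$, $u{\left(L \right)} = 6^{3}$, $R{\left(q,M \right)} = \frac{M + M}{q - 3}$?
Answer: $\frac{78443}{29} \approx 2704.9$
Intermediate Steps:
$R{\left(q,M \right)} = \frac{2 M}{-3 + q}$
$u{\left(L \right)} = 216$
$G{\left(h \right)} = \frac{162}{136 - h}$ ($G{\left(h \right)} = \frac{3 \frac{216}{136 - h}}{4} = \frac{162}{136 - h}$)
$G{\left(-38 \right)} - 52 \left(-39 - 13\right) = - \frac{162}{-136 - 38} - 52 \left(-39 - 13\right) = - \frac{162}{-174} - -2704 = \left(-162\right) \left(- \frac{1}{174}\right) + 2704 = \frac{27}{29} + 2704 = \frac{78443}{29}$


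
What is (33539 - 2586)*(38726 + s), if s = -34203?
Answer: 140000419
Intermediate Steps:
(33539 - 2586)*(38726 + s) = (33539 - 2586)*(38726 - 34203) = 30953*4523 = 140000419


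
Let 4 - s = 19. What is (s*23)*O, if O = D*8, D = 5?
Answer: -13800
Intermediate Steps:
s = -15 (s = 4 - 1*19 = 4 - 19 = -15)
O = 40 (O = 5*8 = 40)
(s*23)*O = -15*23*40 = -345*40 = -13800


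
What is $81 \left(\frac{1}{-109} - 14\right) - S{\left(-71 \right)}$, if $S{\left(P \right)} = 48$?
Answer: $- \frac{128919}{109} \approx -1182.7$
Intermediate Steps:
$81 \left(\frac{1}{-109} - 14\right) - S{\left(-71 \right)} = 81 \left(\frac{1}{-109} - 14\right) - 48 = 81 \left(- \frac{1}{109} - 14\right) - 48 = 81 \left(- \frac{1527}{109}\right) - 48 = - \frac{123687}{109} - 48 = - \frac{128919}{109}$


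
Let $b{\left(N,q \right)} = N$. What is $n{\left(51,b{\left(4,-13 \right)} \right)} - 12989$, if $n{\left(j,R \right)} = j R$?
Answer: $-12785$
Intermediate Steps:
$n{\left(j,R \right)} = R j$
$n{\left(51,b{\left(4,-13 \right)} \right)} - 12989 = 4 \cdot 51 - 12989 = 204 - 12989 = -12785$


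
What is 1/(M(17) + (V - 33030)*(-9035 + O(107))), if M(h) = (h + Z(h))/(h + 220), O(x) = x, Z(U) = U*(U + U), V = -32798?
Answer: 237/139287835603 ≈ 1.7015e-9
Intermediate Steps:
Z(U) = 2*U² (Z(U) = U*(2*U) = 2*U²)
M(h) = (h + 2*h²)/(220 + h) (M(h) = (h + 2*h²)/(h + 220) = (h + 2*h²)/(220 + h))
1/(M(17) + (V - 33030)*(-9035 + O(107))) = 1/(17*(1 + 2*17)/(220 + 17) + (-32798 - 33030)*(-9035 + 107)) = 1/(17*(1 + 34)/237 - 65828*(-8928)) = 1/(17*(1/237)*35 + 587712384) = 1/(595/237 + 587712384) = 1/(139287835603/237) = 237/139287835603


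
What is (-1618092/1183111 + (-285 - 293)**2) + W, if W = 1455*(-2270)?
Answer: -3512381329118/1183111 ≈ -2.9688e+6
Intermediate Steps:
W = -3302850
(-1618092/1183111 + (-285 - 293)**2) + W = (-1618092/1183111 + (-285 - 293)**2) - 3302850 = (-1618092*1/1183111 + (-578)**2) - 3302850 = (-1618092/1183111 + 334084) - 3302850 = 395256837232/1183111 - 3302850 = -3512381329118/1183111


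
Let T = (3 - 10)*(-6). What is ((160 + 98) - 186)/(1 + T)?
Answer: 72/43 ≈ 1.6744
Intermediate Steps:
T = 42 (T = -7*(-6) = 42)
((160 + 98) - 186)/(1 + T) = ((160 + 98) - 186)/(1 + 42) = (258 - 186)/43 = 72*(1/43) = 72/43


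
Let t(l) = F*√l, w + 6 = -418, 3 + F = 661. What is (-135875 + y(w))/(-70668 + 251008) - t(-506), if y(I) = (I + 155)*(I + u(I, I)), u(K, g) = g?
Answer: 92237/180340 - 658*I*√506 ≈ 0.51146 - 14801.0*I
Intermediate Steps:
F = 658 (F = -3 + 661 = 658)
w = -424 (w = -6 - 418 = -424)
y(I) = 2*I*(155 + I) (y(I) = (I + 155)*(I + I) = (155 + I)*(2*I) = 2*I*(155 + I))
t(l) = 658*√l
(-135875 + y(w))/(-70668 + 251008) - t(-506) = (-135875 + 2*(-424)*(155 - 424))/(-70668 + 251008) - 658*√(-506) = (-135875 + 2*(-424)*(-269))/180340 - 658*I*√506 = (-135875 + 228112)*(1/180340) - 658*I*√506 = 92237*(1/180340) - 658*I*√506 = 92237/180340 - 658*I*√506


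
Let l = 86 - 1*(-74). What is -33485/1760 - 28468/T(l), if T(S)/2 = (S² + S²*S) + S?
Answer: -862763659/45339360 ≈ -19.029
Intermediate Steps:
l = 160 (l = 86 + 74 = 160)
T(S) = 2*S + 2*S² + 2*S³ (T(S) = 2*((S² + S²*S) + S) = 2*((S² + S³) + S) = 2*(S + S² + S³) = 2*S + 2*S² + 2*S³)
-33485/1760 - 28468/T(l) = -33485/1760 - 28468*1/(320*(1 + 160 + 160²)) = -33485*1/1760 - 28468*1/(320*(1 + 160 + 25600)) = -6697/352 - 28468/(2*160*25761) = -6697/352 - 28468/8243520 = -6697/352 - 28468*1/8243520 = -6697/352 - 7117/2060880 = -862763659/45339360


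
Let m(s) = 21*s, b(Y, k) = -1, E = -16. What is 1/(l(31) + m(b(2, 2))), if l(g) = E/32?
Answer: -2/43 ≈ -0.046512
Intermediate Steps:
l(g) = -1/2 (l(g) = -16/32 = -16*1/32 = -1/2)
1/(l(31) + m(b(2, 2))) = 1/(-1/2 + 21*(-1)) = 1/(-1/2 - 21) = 1/(-43/2) = -2/43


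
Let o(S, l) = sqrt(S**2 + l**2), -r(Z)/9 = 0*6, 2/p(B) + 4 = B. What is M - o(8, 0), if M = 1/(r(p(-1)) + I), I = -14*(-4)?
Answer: -447/56 ≈ -7.9821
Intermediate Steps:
p(B) = 2/(-4 + B)
r(Z) = 0 (r(Z) = -0*6 = -9*0 = 0)
I = 56
M = 1/56 (M = 1/(0 + 56) = 1/56 ≈ 0.017857)
M - o(8, 0) = 1/56 - sqrt(8**2 + 0**2) = 1/56 - sqrt(64 + 0) = 1/56 - sqrt(64) = 1/56 - 1*8 = 1/56 - 8 = -447/56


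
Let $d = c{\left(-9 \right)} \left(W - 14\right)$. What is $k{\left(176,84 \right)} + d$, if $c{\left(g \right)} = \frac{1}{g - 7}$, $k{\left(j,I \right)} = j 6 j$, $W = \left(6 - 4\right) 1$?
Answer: $\frac{743427}{4} \approx 1.8586 \cdot 10^{5}$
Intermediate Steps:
$W = 2$ ($W = 2 \cdot 1 = 2$)
$k{\left(j,I \right)} = 6 j^{2}$ ($k{\left(j,I \right)} = 6 j j = 6 j^{2}$)
$c{\left(g \right)} = \frac{1}{-7 + g}$
$d = \frac{3}{4}$ ($d = \frac{2 - 14}{-7 - 9} = \frac{1}{-16} \left(-12\right) = \left(- \frac{1}{16}\right) \left(-12\right) = \frac{3}{4} \approx 0.75$)
$k{\left(176,84 \right)} + d = 6 \cdot 176^{2} + \frac{3}{4} = 6 \cdot 30976 + \frac{3}{4} = 185856 + \frac{3}{4} = \frac{743427}{4}$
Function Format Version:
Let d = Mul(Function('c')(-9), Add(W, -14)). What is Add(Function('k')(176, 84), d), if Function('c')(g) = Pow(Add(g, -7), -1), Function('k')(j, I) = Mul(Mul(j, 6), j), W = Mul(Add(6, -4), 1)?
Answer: Rational(743427, 4) ≈ 1.8586e+5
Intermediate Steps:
W = 2 (W = Mul(2, 1) = 2)
Function('k')(j, I) = Mul(6, Pow(j, 2)) (Function('k')(j, I) = Mul(Mul(6, j), j) = Mul(6, Pow(j, 2)))
Function('c')(g) = Pow(Add(-7, g), -1)
d = Rational(3, 4) (d = Mul(Pow(Add(-7, -9), -1), Add(2, -14)) = Mul(Pow(-16, -1), -12) = Mul(Rational(-1, 16), -12) = Rational(3, 4) ≈ 0.75000)
Add(Function('k')(176, 84), d) = Add(Mul(6, Pow(176, 2)), Rational(3, 4)) = Add(Mul(6, 30976), Rational(3, 4)) = Add(185856, Rational(3, 4)) = Rational(743427, 4)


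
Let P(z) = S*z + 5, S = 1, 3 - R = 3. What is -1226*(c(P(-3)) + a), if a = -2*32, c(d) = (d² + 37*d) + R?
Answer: -17164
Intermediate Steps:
R = 0 (R = 3 - 1*3 = 3 - 3 = 0)
P(z) = 5 + z (P(z) = 1*z + 5 = z + 5 = 5 + z)
c(d) = d² + 37*d (c(d) = (d² + 37*d) + 0 = d² + 37*d)
a = -64
-1226*(c(P(-3)) + a) = -1226*((5 - 3)*(37 + (5 - 3)) - 64) = -1226*(2*(37 + 2) - 64) = -1226*(2*39 - 64) = -1226*(78 - 64) = -1226*14 = -17164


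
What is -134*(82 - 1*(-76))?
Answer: -21172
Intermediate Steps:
-134*(82 - 1*(-76)) = -134*(82 + 76) = -134*158 = -21172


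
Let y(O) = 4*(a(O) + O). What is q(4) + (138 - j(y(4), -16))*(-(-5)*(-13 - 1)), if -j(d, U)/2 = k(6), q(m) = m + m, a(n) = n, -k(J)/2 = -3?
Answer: -10492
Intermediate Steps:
k(J) = 6 (k(J) = -2*(-3) = 6)
q(m) = 2*m
y(O) = 8*O (y(O) = 4*(O + O) = 4*(2*O) = 8*O)
j(d, U) = -12 (j(d, U) = -2*6 = -12)
q(4) + (138 - j(y(4), -16))*(-(-5)*(-13 - 1)) = 2*4 + (138 - 1*(-12))*(-(-5)*(-13 - 1)) = 8 + (138 + 12)*(-(-5)*(-14)) = 8 + 150*(-1*70) = 8 + 150*(-70) = 8 - 10500 = -10492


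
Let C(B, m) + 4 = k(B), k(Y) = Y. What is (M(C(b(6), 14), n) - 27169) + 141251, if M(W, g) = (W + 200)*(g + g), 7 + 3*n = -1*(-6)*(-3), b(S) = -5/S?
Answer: 997463/9 ≈ 1.1083e+5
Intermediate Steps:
n = -25/3 (n = -7/3 + (-1*(-6)*(-3))/3 = -7/3 + (6*(-3))/3 = -7/3 + (⅓)*(-18) = -7/3 - 6 = -25/3 ≈ -8.3333)
C(B, m) = -4 + B
M(W, g) = 2*g*(200 + W) (M(W, g) = (200 + W)*(2*g) = 2*g*(200 + W))
(M(C(b(6), 14), n) - 27169) + 141251 = (2*(-25/3)*(200 + (-4 - 5/6)) - 27169) + 141251 = (2*(-25/3)*(200 + (-4 - 5*⅙)) - 27169) + 141251 = (2*(-25/3)*(200 + (-4 - ⅚)) - 27169) + 141251 = (2*(-25/3)*(200 - 29/6) - 27169) + 141251 = (2*(-25/3)*(1171/6) - 27169) + 141251 = (-29275/9 - 27169) + 141251 = -273796/9 + 141251 = 997463/9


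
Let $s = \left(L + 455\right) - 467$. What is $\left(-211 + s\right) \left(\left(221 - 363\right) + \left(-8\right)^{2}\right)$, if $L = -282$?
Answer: $39390$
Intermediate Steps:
$s = -294$ ($s = \left(-282 + 455\right) - 467 = 173 - 467 = -294$)
$\left(-211 + s\right) \left(\left(221 - 363\right) + \left(-8\right)^{2}\right) = \left(-211 - 294\right) \left(\left(221 - 363\right) + \left(-8\right)^{2}\right) = - 505 \left(-142 + 64\right) = \left(-505\right) \left(-78\right) = 39390$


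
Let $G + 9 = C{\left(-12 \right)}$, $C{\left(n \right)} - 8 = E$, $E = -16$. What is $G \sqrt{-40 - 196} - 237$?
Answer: $-237 - 34 i \sqrt{59} \approx -237.0 - 261.16 i$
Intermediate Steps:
$C{\left(n \right)} = -8$ ($C{\left(n \right)} = 8 - 16 = -8$)
$G = -17$ ($G = -9 - 8 = -17$)
$G \sqrt{-40 - 196} - 237 = - 17 \sqrt{-40 - 196} - 237 = - 17 \sqrt{-236} - 237 = - 17 \cdot 2 i \sqrt{59} - 237 = - 34 i \sqrt{59} - 237 = -237 - 34 i \sqrt{59}$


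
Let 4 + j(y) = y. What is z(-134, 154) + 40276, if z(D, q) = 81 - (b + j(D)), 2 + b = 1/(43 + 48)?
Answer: 3685226/91 ≈ 40497.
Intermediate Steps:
j(y) = -4 + y
b = -181/91 (b = -2 + 1/(43 + 48) = -2 + 1/91 = -181/91 ≈ -1.9890)
z(D, q) = 7916/91 - D (z(D, q) = 81 - (-181/91 + (-4 + D)) = 81 - (-545/91 + D) = 81 + (545/91 - D) = 7916/91 - D)
z(-134, 154) + 40276 = (7916/91 - 1*(-134)) + 40276 = (7916/91 + 134) + 40276 = 20110/91 + 40276 = 3685226/91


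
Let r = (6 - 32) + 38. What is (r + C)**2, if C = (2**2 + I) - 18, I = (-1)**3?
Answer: 9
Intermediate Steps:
I = -1
C = -15 (C = (2**2 - 1) - 18 = (4 - 1) - 18 = 3 - 18 = -15)
r = 12 (r = -26 + 38 = 12)
(r + C)**2 = (12 - 15)**2 = (-3)**2 = 9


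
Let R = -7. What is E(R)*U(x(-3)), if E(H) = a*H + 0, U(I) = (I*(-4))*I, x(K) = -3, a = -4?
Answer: -1008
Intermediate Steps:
U(I) = -4*I**2 (U(I) = (-4*I)*I = -4*I**2)
E(H) = -4*H (E(H) = -4*H + 0 = -4*H)
E(R)*U(x(-3)) = (-4*(-7))*(-4*(-3)**2) = 28*(-4*9) = 28*(-36) = -1008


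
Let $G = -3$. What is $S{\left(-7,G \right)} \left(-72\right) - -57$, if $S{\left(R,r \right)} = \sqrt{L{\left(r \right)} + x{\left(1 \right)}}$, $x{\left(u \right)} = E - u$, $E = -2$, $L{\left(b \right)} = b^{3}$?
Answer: $57 - 72 i \sqrt{30} \approx 57.0 - 394.36 i$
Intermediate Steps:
$x{\left(u \right)} = -2 - u$
$S{\left(R,r \right)} = \sqrt{-3 + r^{3}}$ ($S{\left(R,r \right)} = \sqrt{r^{3} - 3} = \sqrt{-3 + r^{3}}$)
$S{\left(-7,G \right)} \left(-72\right) - -57 = \sqrt{-3 + \left(-3\right)^{3}} \left(-72\right) - -57 = \sqrt{-3 - 27} \left(-72\right) + 57 = \sqrt{-30} \left(-72\right) + 57 = i \sqrt{30} \left(-72\right) + 57 = - 72 i \sqrt{30} + 57 = 57 - 72 i \sqrt{30}$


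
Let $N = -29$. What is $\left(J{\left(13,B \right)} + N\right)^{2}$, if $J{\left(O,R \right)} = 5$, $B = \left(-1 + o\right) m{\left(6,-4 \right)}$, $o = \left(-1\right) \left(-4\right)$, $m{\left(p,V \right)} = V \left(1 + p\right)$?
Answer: $576$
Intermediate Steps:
$o = 4$
$B = -84$ ($B = \left(-1 + 4\right) \left(- 4 \left(1 + 6\right)\right) = 3 \left(\left(-4\right) 7\right) = 3 \left(-28\right) = -84$)
$\left(J{\left(13,B \right)} + N\right)^{2} = \left(5 - 29\right)^{2} = \left(-24\right)^{2} = 576$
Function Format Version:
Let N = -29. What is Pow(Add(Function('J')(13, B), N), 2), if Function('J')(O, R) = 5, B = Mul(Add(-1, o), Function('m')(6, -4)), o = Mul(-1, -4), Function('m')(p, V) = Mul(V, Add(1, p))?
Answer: 576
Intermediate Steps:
o = 4
B = -84 (B = Mul(Add(-1, 4), Mul(-4, Add(1, 6))) = Mul(3, Mul(-4, 7)) = Mul(3, -28) = -84)
Pow(Add(Function('J')(13, B), N), 2) = Pow(Add(5, -29), 2) = Pow(-24, 2) = 576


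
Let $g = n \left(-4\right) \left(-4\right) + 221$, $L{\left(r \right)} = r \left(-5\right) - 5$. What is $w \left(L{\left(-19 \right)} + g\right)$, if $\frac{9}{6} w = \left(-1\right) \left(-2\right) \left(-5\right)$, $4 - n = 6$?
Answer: $-1860$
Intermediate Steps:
$L{\left(r \right)} = -5 - 5 r$ ($L{\left(r \right)} = - 5 r - 5 = -5 - 5 r$)
$n = -2$ ($n = 4 - 6 = -2$)
$w = - \frac{20}{3}$ ($w = \frac{2 \left(-1\right) \left(-2\right) \left(-5\right)}{3} = \frac{2 \cdot 2 \left(-5\right)}{3} = \frac{2}{3} \left(-10\right) = - \frac{20}{3} \approx -6.6667$)
$g = 189$ ($g = \left(-2\right) \left(-4\right) \left(-4\right) + 221 = 8 \left(-4\right) + 221 = -32 + 221 = 189$)
$w \left(L{\left(-19 \right)} + g\right) = - \frac{20 \left(\left(-5 - -95\right) + 189\right)}{3} = - \frac{20 \left(\left(-5 + 95\right) + 189\right)}{3} = - \frac{20 \left(90 + 189\right)}{3} = \left(- \frac{20}{3}\right) 279 = -1860$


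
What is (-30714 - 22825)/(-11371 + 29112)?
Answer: -53539/17741 ≈ -3.0178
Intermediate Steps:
(-30714 - 22825)/(-11371 + 29112) = -53539/17741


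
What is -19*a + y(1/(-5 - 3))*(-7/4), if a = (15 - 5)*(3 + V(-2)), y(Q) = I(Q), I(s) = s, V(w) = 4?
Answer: -42553/32 ≈ -1329.8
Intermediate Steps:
y(Q) = Q
a = 70 (a = (15 - 5)*(3 + 4) = 10*7 = 70)
-19*a + y(1/(-5 - 3))*(-7/4) = -19*70 + (-7/4)/(-5 - 3) = -1330 + (-7*¼)/(-8) = -1330 - ⅛*(-7/4) = -1330 + 7/32 = -42553/32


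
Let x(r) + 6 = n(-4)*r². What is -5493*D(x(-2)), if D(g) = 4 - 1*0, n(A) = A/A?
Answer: -21972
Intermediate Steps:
n(A) = 1
x(r) = -6 + r² (x(r) = -6 + 1*r² = -6 + r²)
D(g) = 4 (D(g) = 4 + 0 = 4)
-5493*D(x(-2)) = -5493*4 = -21972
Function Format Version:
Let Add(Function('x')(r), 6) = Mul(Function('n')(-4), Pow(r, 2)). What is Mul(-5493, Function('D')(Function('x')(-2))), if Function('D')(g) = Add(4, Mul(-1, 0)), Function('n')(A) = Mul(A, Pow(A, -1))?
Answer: -21972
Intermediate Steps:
Function('n')(A) = 1
Function('x')(r) = Add(-6, Pow(r, 2)) (Function('x')(r) = Add(-6, Mul(1, Pow(r, 2))) = Add(-6, Pow(r, 2)))
Function('D')(g) = 4 (Function('D')(g) = Add(4, 0) = 4)
Mul(-5493, Function('D')(Function('x')(-2))) = Mul(-5493, 4) = -21972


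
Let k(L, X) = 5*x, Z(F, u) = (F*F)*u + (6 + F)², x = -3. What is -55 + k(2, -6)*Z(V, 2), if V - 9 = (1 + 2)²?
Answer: -18415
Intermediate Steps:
V = 18 (V = 9 + (1 + 2)² = 9 + 3² = 9 + 9 = 18)
Z(F, u) = (6 + F)² + u*F² (Z(F, u) = F²*u + (6 + F)² = u*F² + (6 + F)² = (6 + F)² + u*F²)
k(L, X) = -15 (k(L, X) = 5*(-3) = -15)
-55 + k(2, -6)*Z(V, 2) = -55 - 15*((6 + 18)² + 2*18²) = -55 - 15*(24² + 2*324) = -55 - 15*(576 + 648) = -55 - 15*1224 = -55 - 18360 = -18415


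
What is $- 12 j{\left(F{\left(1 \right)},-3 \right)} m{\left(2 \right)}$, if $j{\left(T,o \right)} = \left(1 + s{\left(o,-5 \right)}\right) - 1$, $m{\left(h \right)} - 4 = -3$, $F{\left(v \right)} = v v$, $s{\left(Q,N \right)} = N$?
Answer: $60$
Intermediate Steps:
$F{\left(v \right)} = v^{2}$
$m{\left(h \right)} = 1$ ($m{\left(h \right)} = 4 - 3 = 1$)
$j{\left(T,o \right)} = -5$ ($j{\left(T,o \right)} = \left(1 - 5\right) - 1 = -4 - 1 = -5$)
$- 12 j{\left(F{\left(1 \right)},-3 \right)} m{\left(2 \right)} = \left(-12\right) \left(-5\right) 1 = 60 \cdot 1 = 60$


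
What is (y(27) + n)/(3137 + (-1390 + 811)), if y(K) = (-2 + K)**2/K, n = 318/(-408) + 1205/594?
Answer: 164243/17220456 ≈ 0.0095377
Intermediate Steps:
n = 25229/20196 (n = 318*(-1/408) + 1205*(1/594) = -53/68 + 1205/594 = 25229/20196 ≈ 1.2492)
y(K) = (-2 + K)**2/K
(y(27) + n)/(3137 + (-1390 + 811)) = ((-2 + 27)**2/27 + 25229/20196)/(3137 + (-1390 + 811)) = ((1/27)*25**2 + 25229/20196)/(3137 - 579) = ((1/27)*625 + 25229/20196)/2558 = (625/27 + 25229/20196)*(1/2558) = (164243/6732)*(1/2558) = 164243/17220456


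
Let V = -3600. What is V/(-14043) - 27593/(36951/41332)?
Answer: -5338513872356/172967631 ≈ -30864.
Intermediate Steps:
V/(-14043) - 27593/(36951/41332) = -3600/(-14043) - 27593/(36951/41332) = -3600*(-1/14043) - 27593/(36951*(1/41332)) = 1200/4681 - 27593/36951/41332 = 1200/4681 - 27593*41332/36951 = 1200/4681 - 1140473876/36951 = -5338513872356/172967631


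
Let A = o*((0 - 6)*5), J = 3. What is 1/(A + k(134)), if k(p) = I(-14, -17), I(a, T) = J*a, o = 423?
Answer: -1/12732 ≈ -7.8542e-5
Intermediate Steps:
I(a, T) = 3*a
k(p) = -42 (k(p) = 3*(-14) = -42)
A = -12690 (A = 423*((0 - 6)*5) = 423*(-6*5) = 423*(-30) = -12690)
1/(A + k(134)) = 1/(-12690 - 42) = 1/(-12732) = -1/12732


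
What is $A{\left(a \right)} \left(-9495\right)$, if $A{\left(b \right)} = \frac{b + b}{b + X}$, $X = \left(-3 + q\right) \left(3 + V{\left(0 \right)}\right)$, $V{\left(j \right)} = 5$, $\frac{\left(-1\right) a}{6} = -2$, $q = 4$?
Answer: $-11394$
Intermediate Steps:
$a = 12$ ($a = \left(-6\right) \left(-2\right) = 12$)
$X = 8$ ($X = \left(-3 + 4\right) \left(3 + 5\right) = 1 \cdot 8 = 8$)
$A{\left(b \right)} = \frac{2 b}{8 + b}$ ($A{\left(b \right)} = \frac{b + b}{b + 8} = \frac{2 b}{8 + b}$)
$A{\left(a \right)} \left(-9495\right) = 2 \cdot 12 \frac{1}{8 + 12} \left(-9495\right) = 2 \cdot 12 \cdot \frac{1}{20} \left(-9495\right) = \frac{6}{5} \left(-9495\right) = -11394$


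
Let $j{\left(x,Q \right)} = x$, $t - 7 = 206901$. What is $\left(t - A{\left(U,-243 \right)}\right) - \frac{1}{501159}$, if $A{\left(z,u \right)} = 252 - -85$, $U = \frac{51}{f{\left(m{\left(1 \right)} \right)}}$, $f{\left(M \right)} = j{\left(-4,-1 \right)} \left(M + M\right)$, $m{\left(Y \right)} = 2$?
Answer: $\frac{103524915788}{501159} \approx 2.0657 \cdot 10^{5}$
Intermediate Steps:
$t = 206908$ ($t = 7 + 206901 = 206908$)
$f{\left(M \right)} = - 8 M$ ($f{\left(M \right)} = - 4 \left(M + M\right) = - 4 \cdot 2 M = - 8 M$)
$U = - \frac{51}{16}$ ($U = \frac{51}{\left(-8\right) 2} = \frac{51}{-16} = 51 \left(- \frac{1}{16}\right) = - \frac{51}{16} \approx -3.1875$)
$A{\left(z,u \right)} = 337$ ($A{\left(z,u \right)} = 252 + 85 = 337$)
$\left(t - A{\left(U,-243 \right)}\right) - \frac{1}{501159} = \left(206908 - 337\right) - \frac{1}{501159} = 206571 - \frac{1}{501159} = \frac{103524915788}{501159}$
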